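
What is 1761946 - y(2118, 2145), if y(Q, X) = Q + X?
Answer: 1757683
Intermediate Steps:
1761946 - y(2118, 2145) = 1761946 - (2118 + 2145) = 1761946 - 1*4263 = 1761946 - 4263 = 1757683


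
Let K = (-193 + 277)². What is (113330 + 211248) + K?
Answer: 331634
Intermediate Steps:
K = 7056 (K = 84² = 7056)
(113330 + 211248) + K = (113330 + 211248) + 7056 = 324578 + 7056 = 331634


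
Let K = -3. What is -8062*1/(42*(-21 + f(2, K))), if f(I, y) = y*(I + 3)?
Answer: 4031/756 ≈ 5.3320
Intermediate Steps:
f(I, y) = y*(3 + I)
-8062*1/(42*(-21 + f(2, K))) = -8062*1/(42*(-21 - 3*(3 + 2))) = -8062*1/(42*(-21 - 3*5)) = -8062*1/(42*(-21 - 15)) = -8062/((-36*42)) = -8062/(-1512) = -8062*(-1/1512) = 4031/756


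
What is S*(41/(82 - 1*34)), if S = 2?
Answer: 41/24 ≈ 1.7083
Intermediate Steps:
S*(41/(82 - 1*34)) = 2*(41/(82 - 1*34)) = 2*(41/(82 - 34)) = 2*(41/48) = 41/24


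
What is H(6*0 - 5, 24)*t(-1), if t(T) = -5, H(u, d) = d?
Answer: -120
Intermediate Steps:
H(6*0 - 5, 24)*t(-1) = 24*(-5) = -120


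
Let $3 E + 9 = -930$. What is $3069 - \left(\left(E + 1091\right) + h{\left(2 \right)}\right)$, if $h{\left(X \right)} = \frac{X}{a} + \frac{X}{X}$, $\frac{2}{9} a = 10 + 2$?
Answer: $\frac{61829}{27} \approx 2290.0$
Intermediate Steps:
$E = -313$ ($E = -3 + \frac{1}{3} \left(-930\right) = -3 - 310 = -313$)
$a = 54$ ($a = \frac{9 \left(10 + 2\right)}{2} = \frac{9}{2} \cdot 12 = 54$)
$h{\left(X \right)} = 1 + \frac{X}{54}$ ($h{\left(X \right)} = \frac{X}{54} + \frac{X}{X} = X \frac{1}{54} + 1 = \frac{X}{54} + 1 = 1 + \frac{X}{54}$)
$3069 - \left(\left(E + 1091\right) + h{\left(2 \right)}\right) = 3069 - \left(\left(-313 + 1091\right) + \left(1 + \frac{1}{54} \cdot 2\right)\right) = 3069 - \left(778 + \left(1 + \frac{1}{27}\right)\right) = 3069 - \left(778 + \frac{28}{27}\right) = 3069 - \frac{21034}{27} = \frac{61829}{27}$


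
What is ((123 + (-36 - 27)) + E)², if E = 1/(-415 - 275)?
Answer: 1713877201/476100 ≈ 3599.8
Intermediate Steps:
E = -1/690 (E = 1/(-690) = -1/690 ≈ -0.0014493)
((123 + (-36 - 27)) + E)² = ((123 + (-36 - 27)) - 1/690)² = ((123 - 63) - 1/690)² = (60 - 1/690)² = (41399/690)² = 1713877201/476100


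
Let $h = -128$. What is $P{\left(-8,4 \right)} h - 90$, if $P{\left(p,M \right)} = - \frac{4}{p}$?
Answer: $-154$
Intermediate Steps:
$P{\left(-8,4 \right)} h - 90 = - \frac{4}{-8} \left(-128\right) - 90 = \left(-4\right) \left(- \frac{1}{8}\right) \left(-128\right) - 90 = \frac{1}{2} \left(-128\right) - 90 = -64 - 90 = -154$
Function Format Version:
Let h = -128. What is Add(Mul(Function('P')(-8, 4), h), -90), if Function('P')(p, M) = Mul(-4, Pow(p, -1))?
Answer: -154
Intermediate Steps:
Add(Mul(Function('P')(-8, 4), h), -90) = Add(Mul(Mul(-4, Pow(-8, -1)), -128), -90) = Add(Mul(Mul(-4, Rational(-1, 8)), -128), -90) = Add(Mul(Rational(1, 2), -128), -90) = Add(-64, -90) = -154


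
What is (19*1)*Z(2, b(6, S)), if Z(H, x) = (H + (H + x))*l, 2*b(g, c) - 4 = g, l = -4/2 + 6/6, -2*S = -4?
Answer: -171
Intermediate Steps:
S = 2 (S = -½*(-4) = 2)
l = -1 (l = -4*½ + 6*(⅙) = -2 + 1 = -1)
b(g, c) = 2 + g/2
Z(H, x) = -x - 2*H (Z(H, x) = (H + (H + x))*(-1) = (x + 2*H)*(-1) = -x - 2*H)
(19*1)*Z(2, b(6, S)) = (19*1)*(-(2 + (½)*6) - 2*2) = 19*(-(2 + 3) - 4) = 19*(-1*5 - 4) = 19*(-5 - 4) = 19*(-9) = -171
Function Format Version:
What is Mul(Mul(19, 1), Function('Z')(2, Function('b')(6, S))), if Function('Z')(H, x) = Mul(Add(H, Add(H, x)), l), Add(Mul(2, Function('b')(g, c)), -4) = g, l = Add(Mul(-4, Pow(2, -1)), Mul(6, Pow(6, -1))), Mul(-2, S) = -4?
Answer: -171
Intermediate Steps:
S = 2 (S = Mul(Rational(-1, 2), -4) = 2)
l = -1 (l = Add(Mul(-4, Rational(1, 2)), Mul(6, Rational(1, 6))) = Add(-2, 1) = -1)
Function('b')(g, c) = Add(2, Mul(Rational(1, 2), g))
Function('Z')(H, x) = Add(Mul(-1, x), Mul(-2, H)) (Function('Z')(H, x) = Mul(Add(H, Add(H, x)), -1) = Mul(Add(x, Mul(2, H)), -1) = Add(Mul(-1, x), Mul(-2, H)))
Mul(Mul(19, 1), Function('Z')(2, Function('b')(6, S))) = Mul(Mul(19, 1), Add(Mul(-1, Add(2, Mul(Rational(1, 2), 6))), Mul(-2, 2))) = Mul(19, Add(Mul(-1, Add(2, 3)), -4)) = Mul(19, Add(Mul(-1, 5), -4)) = Mul(19, Add(-5, -4)) = Mul(19, -9) = -171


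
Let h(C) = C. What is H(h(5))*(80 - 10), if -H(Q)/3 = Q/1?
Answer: -1050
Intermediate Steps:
H(Q) = -3*Q (H(Q) = -3*Q/1 = -3*Q)
H(h(5))*(80 - 10) = (-3*5)*(80 - 10) = -15*70 = -1050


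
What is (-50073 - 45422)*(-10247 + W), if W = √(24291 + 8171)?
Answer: 978537265 - 95495*√32462 ≈ 9.6133e+8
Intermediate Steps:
W = √32462 ≈ 180.17
(-50073 - 45422)*(-10247 + W) = (-50073 - 45422)*(-10247 + √32462) = -95495*(-10247 + √32462) = 978537265 - 95495*√32462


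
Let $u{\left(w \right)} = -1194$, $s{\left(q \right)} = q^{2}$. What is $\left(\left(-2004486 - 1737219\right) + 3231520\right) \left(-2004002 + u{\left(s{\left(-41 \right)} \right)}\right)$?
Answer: $1023020921260$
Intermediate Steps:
$\left(\left(-2004486 - 1737219\right) + 3231520\right) \left(-2004002 + u{\left(s{\left(-41 \right)} \right)}\right) = \left(\left(-2004486 - 1737219\right) + 3231520\right) \left(-2004002 - 1194\right) = \left(-3741705 + 3231520\right) \left(-2005196\right) = \left(-510185\right) \left(-2005196\right) = 1023020921260$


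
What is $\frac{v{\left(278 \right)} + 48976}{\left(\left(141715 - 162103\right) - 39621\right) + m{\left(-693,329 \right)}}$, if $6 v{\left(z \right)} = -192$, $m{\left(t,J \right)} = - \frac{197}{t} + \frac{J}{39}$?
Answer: $- \frac{440936496}{540542521} \approx -0.81573$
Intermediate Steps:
$m{\left(t,J \right)} = - \frac{197}{t} + \frac{J}{39}$ ($m{\left(t,J \right)} = - \frac{197}{t} + J \frac{1}{39} = - \frac{197}{t} + \frac{J}{39}$)
$v{\left(z \right)} = -32$ ($v{\left(z \right)} = \frac{1}{6} \left(-192\right) = -32$)
$\frac{v{\left(278 \right)} + 48976}{\left(\left(141715 - 162103\right) - 39621\right) + m{\left(-693,329 \right)}} = \frac{-32 + 48976}{\left(\left(141715 - 162103\right) - 39621\right) + \left(- \frac{197}{-693} + \frac{1}{39} \cdot 329\right)} = \frac{48944}{\left(-20388 - 39621\right) + \left(\left(-197\right) \left(- \frac{1}{693}\right) + \frac{329}{39}\right)} = \frac{48944}{-60009 + \left(\frac{197}{693} + \frac{329}{39}\right)} = \frac{48944}{-60009 + \frac{78560}{9009}} = \frac{48944}{- \frac{540542521}{9009}} = 48944 \left(- \frac{9009}{540542521}\right) = - \frac{440936496}{540542521}$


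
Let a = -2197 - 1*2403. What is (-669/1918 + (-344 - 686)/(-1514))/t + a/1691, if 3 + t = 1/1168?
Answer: -392689163088/138719187929 ≈ -2.8308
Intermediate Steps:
t = -3503/1168 (t = -3 + 1/1168 = -3503/1168 ≈ -2.9991)
a = -4600 (a = -2197 - 2403 = -4600)
(-669/1918 + (-344 - 686)/(-1514))/t + a/1691 = (-669/1918 + (-344 - 686)/(-1514))/(-3503/1168) - 4600/1691 = (-669*1/1918 - 1030*(-1/1514))*(-1168/3503) - 4600*1/1691 = (-669/1918 + 515/757)*(-1168/3503) - 4600/1691 = (481337/1451926)*(-1168/3503) - 4600/1691 = -9067768/82033819 - 4600/1691 = -392689163088/138719187929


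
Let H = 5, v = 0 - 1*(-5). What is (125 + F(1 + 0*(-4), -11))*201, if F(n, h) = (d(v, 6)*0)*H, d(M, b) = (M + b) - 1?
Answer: 25125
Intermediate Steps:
v = 5 (v = 0 + 5 = 5)
d(M, b) = -1 + M + b
F(n, h) = 0 (F(n, h) = ((-1 + 5 + 6)*0)*5 = (10*0)*5 = 0*5 = 0)
(125 + F(1 + 0*(-4), -11))*201 = (125 + 0)*201 = 125*201 = 25125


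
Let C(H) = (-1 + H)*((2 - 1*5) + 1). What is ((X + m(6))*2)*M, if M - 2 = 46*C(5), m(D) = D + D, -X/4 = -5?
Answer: -23424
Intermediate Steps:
X = 20 (X = -4*(-5) = 20)
C(H) = 2 - 2*H (C(H) = (-1 + H)*((2 - 5) + 1) = (-1 + H)*(-3 + 1) = (-1 + H)*(-2) = 2 - 2*H)
m(D) = 2*D
M = -366 (M = 2 + 46*(2 - 2*5) = 2 + 46*(2 - 10) = 2 + 46*(-8) = 2 - 368 = -366)
((X + m(6))*2)*M = ((20 + 2*6)*2)*(-366) = ((20 + 12)*2)*(-366) = (32*2)*(-366) = 64*(-366) = -23424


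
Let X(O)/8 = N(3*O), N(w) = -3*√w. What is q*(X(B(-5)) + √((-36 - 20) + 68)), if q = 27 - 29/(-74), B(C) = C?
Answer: 2027*√3/37 - 24324*I*√15/37 ≈ 94.888 - 2546.1*I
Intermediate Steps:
X(O) = -24*√3*√O (X(O) = 8*(-3*√3*√O) = -24*√3*√O)
q = 2027/74 (q = 27 - 29*(-1/74) = 27 + 29/74 = 2027/74 ≈ 27.392)
q*(X(B(-5)) + √((-36 - 20) + 68)) = 2027*(-24*√3*√(-5) + √((-36 - 20) + 68))/74 = 2027*(-24*√3*I*√5 + √(-56 + 68))/74 = 2027*(-24*I*√15 + √12)/74 = 2027*(-24*I*√15 + 2*√3)/74 = 2027*(2*√3 - 24*I*√15)/74 = 2027*√3/37 - 24324*I*√15/37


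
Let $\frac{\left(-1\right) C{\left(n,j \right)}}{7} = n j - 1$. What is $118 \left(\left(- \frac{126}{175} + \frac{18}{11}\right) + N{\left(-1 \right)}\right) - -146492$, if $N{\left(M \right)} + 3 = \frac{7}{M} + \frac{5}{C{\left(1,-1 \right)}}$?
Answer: $\frac{280014877}{1925} \approx 1.4546 \cdot 10^{5}$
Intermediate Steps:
$C{\left(n,j \right)} = 7 - 7 j n$ ($C{\left(n,j \right)} = - 7 \left(n j - 1\right) = - 7 \left(j n - 1\right) = - 7 \left(-1 + j n\right) = 7 - 7 j n$)
$N{\left(M \right)} = - \frac{37}{14} + \frac{7}{M}$ ($N{\left(M \right)} = -3 + \left(\frac{7}{M} + \frac{5}{7 - \left(-7\right) 1}\right) = -3 + \left(\frac{7}{M} + \frac{5}{7 + 7}\right) = -3 + \left(\frac{7}{M} + \frac{5}{14}\right) = -3 + \left(\frac{5}{14} + \frac{7}{M}\right) = - \frac{37}{14} + \frac{7}{M}$)
$118 \left(\left(- \frac{126}{175} + \frac{18}{11}\right) + N{\left(-1 \right)}\right) - -146492 = 118 \left(\left(- \frac{126}{175} + \frac{18}{11}\right) + \left(- \frac{37}{14} + \frac{7}{-1}\right)\right) - -146492 = 118 \left(\left(\left(-126\right) \frac{1}{175} + 18 \cdot \frac{1}{11}\right) + \left(- \frac{37}{14} + 7 \left(-1\right)\right)\right) + 146492 = 118 \left(\left(- \frac{18}{25} + \frac{18}{11}\right) - \frac{135}{14}\right) + 146492 = 118 \left(\frac{252}{275} - \frac{135}{14}\right) + 146492 = 118 \left(- \frac{33597}{3850}\right) + 146492 = - \frac{1982223}{1925} + 146492 = \frac{280014877}{1925}$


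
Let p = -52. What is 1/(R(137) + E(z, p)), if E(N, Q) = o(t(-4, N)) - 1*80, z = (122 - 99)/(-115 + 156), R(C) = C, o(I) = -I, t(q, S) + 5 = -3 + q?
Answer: 1/69 ≈ 0.014493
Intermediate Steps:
t(q, S) = -8 + q (t(q, S) = -5 + (-3 + q) = -8 + q)
z = 23/41 ≈ 0.56098
E(N, Q) = -68 (E(N, Q) = -(-8 - 4) - 1*80 = -1*(-12) - 80 = 12 - 80 = -68)
1/(R(137) + E(z, p)) = 1/(137 - 68) = 1/69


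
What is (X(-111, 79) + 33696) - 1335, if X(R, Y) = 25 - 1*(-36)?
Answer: 32422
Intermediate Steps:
X(R, Y) = 61 (X(R, Y) = 25 + 36 = 61)
(X(-111, 79) + 33696) - 1335 = (61 + 33696) - 1335 = 33757 - 1335 = 32422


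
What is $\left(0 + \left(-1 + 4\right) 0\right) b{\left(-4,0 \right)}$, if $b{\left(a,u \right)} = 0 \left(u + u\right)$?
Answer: $0$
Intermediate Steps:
$b{\left(a,u \right)} = 0$ ($b{\left(a,u \right)} = 0 \cdot 2 u = 0$)
$\left(0 + \left(-1 + 4\right) 0\right) b{\left(-4,0 \right)} = \left(0 + \left(-1 + 4\right) 0\right) 0 = \left(0 + 3 \cdot 0\right) 0 = \left(0 + 0\right) 0 = 0 \cdot 0 = 0$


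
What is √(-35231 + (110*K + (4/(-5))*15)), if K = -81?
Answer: I*√44153 ≈ 210.13*I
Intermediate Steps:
√(-35231 + (110*K + (4/(-5))*15)) = √(-35231 + (110*(-81) + (4/(-5))*15)) = √(-35231 + (-8910 + (4*(-⅕))*15)) = √(-35231 + (-8910 - ⅘*15)) = √(-35231 + (-8910 - 12)) = √(-35231 - 8922) = √(-44153) = I*√44153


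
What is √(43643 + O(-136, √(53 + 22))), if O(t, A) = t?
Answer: √43507 ≈ 208.58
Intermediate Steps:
√(43643 + O(-136, √(53 + 22))) = √(43643 - 136) = √43507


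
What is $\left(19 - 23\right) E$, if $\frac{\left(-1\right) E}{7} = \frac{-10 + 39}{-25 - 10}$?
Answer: $- \frac{116}{5} \approx -23.2$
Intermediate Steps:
$E = \frac{29}{5}$ ($E = - 7 \frac{-10 + 39}{-25 - 10} = - 7 \frac{29}{-35} = - 7 \cdot 29 \left(- \frac{1}{35}\right) = \left(-7\right) \left(- \frac{29}{35}\right) = \frac{29}{5} \approx 5.8$)
$\left(19 - 23\right) E = \left(19 - 23\right) \frac{29}{5} = \left(-4\right) \frac{29}{5} = - \frac{116}{5}$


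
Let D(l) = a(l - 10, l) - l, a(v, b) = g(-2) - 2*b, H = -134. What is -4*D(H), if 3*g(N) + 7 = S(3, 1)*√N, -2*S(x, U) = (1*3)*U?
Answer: -4796/3 + 2*I*√2 ≈ -1598.7 + 2.8284*I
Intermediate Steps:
S(x, U) = -3*U/2 (S(x, U) = -1*3*U/2 = -3*U/2)
g(N) = -7/3 - √N/2 (g(N) = -7/3 + ((-3/2*1)*√N)/3 = -7/3 + (-3*√N/2)/3 = -7/3 - √N/2)
a(v, b) = -7/3 - 2*b - I*√2/2 (a(v, b) = (-7/3 - I*√2/2) - 2*b = -7/3 - 2*b - I*√2/2)
D(l) = -7/3 - 3*l - I*√2/2 (D(l) = (-7/3 - 2*l - I*√2/2) - l = -7/3 - 3*l - I*√2/2)
-4*D(H) = -4*(-7/3 - 3*(-134) - I*√2/2) = -4*(-7/3 + 402 - I*√2/2) = -4*(1199/3 - I*√2/2) = -4796/3 + 2*I*√2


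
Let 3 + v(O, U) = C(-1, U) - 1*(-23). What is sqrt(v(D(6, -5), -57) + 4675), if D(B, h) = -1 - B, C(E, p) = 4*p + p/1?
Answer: 21*sqrt(10) ≈ 66.408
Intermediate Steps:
C(E, p) = 5*p (C(E, p) = 4*p + p*1 = 4*p + p = 5*p)
v(O, U) = 20 + 5*U (v(O, U) = -3 + (5*U - 1*(-23)) = -3 + (5*U + 23) = -3 + (23 + 5*U) = 20 + 5*U)
sqrt(v(D(6, -5), -57) + 4675) = sqrt((20 + 5*(-57)) + 4675) = sqrt((20 - 285) + 4675) = sqrt(-265 + 4675) = sqrt(4410) = 21*sqrt(10)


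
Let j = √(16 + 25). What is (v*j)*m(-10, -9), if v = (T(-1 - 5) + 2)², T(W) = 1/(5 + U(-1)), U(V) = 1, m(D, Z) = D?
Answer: -845*√41/18 ≈ -300.59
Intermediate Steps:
T(W) = ⅙ (T(W) = 1/(5 + 1) = 1/6 = ⅙)
j = √41 ≈ 6.4031
v = 169/36 (v = (⅙ + 2)² = (13/6)² = 169/36 ≈ 4.6944)
(v*j)*m(-10, -9) = (169*√41/36)*(-10) = -845*√41/18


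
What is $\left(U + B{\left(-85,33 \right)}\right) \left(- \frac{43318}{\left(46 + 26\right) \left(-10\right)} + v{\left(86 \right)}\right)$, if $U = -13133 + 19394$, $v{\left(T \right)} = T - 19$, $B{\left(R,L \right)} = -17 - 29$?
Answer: $\frac{56903297}{72} \approx 7.9032 \cdot 10^{5}$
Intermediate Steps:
$B{\left(R,L \right)} = -46$ ($B{\left(R,L \right)} = -17 - 29 = -46$)
$v{\left(T \right)} = -19 + T$
$U = 6261$
$\left(U + B{\left(-85,33 \right)}\right) \left(- \frac{43318}{\left(46 + 26\right) \left(-10\right)} + v{\left(86 \right)}\right) = \left(6261 - 46\right) \left(- \frac{43318}{\left(46 + 26\right) \left(-10\right)} + \left(-19 + 86\right)\right) = 6215 \left(- \frac{43318}{72 \left(-10\right)} + 67\right) = 6215 \left(- \frac{43318}{-720} + 67\right) = 6215 \left(\left(-43318\right) \left(- \frac{1}{720}\right) + 67\right) = 6215 \left(\frac{21659}{360} + 67\right) = 6215 \cdot \frac{45779}{360} = \frac{56903297}{72}$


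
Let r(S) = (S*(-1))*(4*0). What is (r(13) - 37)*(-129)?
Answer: 4773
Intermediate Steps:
r(S) = 0 (r(S) = -S*0 = 0)
(r(13) - 37)*(-129) = (0 - 37)*(-129) = -37*(-129) = 4773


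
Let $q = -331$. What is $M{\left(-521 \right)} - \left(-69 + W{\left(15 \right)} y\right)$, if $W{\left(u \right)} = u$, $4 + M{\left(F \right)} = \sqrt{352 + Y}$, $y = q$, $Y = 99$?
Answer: $5030 + \sqrt{451} \approx 5051.2$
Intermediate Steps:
$y = -331$
$M{\left(F \right)} = -4 + \sqrt{451}$ ($M{\left(F \right)} = -4 + \sqrt{352 + 99} = -4 + \sqrt{451}$)
$M{\left(-521 \right)} - \left(-69 + W{\left(15 \right)} y\right) = \left(-4 + \sqrt{451}\right) - \left(-69 + 15 \left(-331\right)\right) = \left(-4 + \sqrt{451}\right) - \left(-69 - 4965\right) = \left(-4 + \sqrt{451}\right) - -5034 = \left(-4 + \sqrt{451}\right) + 5034 = 5030 + \sqrt{451}$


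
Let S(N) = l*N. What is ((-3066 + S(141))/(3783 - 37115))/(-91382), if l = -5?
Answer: -3771/3045944824 ≈ -1.2380e-6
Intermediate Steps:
S(N) = -5*N
((-3066 + S(141))/(3783 - 37115))/(-91382) = ((-3066 - 5*141)/(3783 - 37115))/(-91382) = ((-3066 - 705)/(-33332))*(-1/91382) = -3771*(-1/33332)*(-1/91382) = (3771/33332)*(-1/91382) = -3771/3045944824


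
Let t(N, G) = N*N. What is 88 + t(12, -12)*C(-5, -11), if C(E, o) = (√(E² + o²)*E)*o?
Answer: 88 + 7920*√146 ≈ 95786.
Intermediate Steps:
t(N, G) = N²
C(E, o) = E*o*√(E² + o²) (C(E, o) = (E*√(E² + o²))*o = E*o*√(E² + o²))
88 + t(12, -12)*C(-5, -11) = 88 + 12²*(-5*(-11)*√((-5)² + (-11)²)) = 88 + 144*(-5*(-11)*√(25 + 121)) = 88 + 144*(-5*(-11)*√146) = 88 + 144*(55*√146) = 88 + 7920*√146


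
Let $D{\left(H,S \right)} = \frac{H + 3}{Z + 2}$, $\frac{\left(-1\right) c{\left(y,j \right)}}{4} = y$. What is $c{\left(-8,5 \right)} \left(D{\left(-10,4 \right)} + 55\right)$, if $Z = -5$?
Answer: $\frac{5504}{3} \approx 1834.7$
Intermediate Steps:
$c{\left(y,j \right)} = - 4 y$
$D{\left(H,S \right)} = -1 - \frac{H}{3}$ ($D{\left(H,S \right)} = \frac{H + 3}{-5 + 2} = \frac{3 + H}{-3} = \left(3 + H\right) \left(- \frac{1}{3}\right) = -1 - \frac{H}{3}$)
$c{\left(-8,5 \right)} \left(D{\left(-10,4 \right)} + 55\right) = \left(-4\right) \left(-8\right) \left(\left(-1 - - \frac{10}{3}\right) + 55\right) = 32 \left(\left(-1 + \frac{10}{3}\right) + 55\right) = 32 \left(\frac{7}{3} + 55\right) = 32 \cdot \frac{172}{3} = \frac{5504}{3}$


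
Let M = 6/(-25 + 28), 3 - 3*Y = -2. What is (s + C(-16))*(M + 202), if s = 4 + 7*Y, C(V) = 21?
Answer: 7480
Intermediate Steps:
Y = 5/3 (Y = 1 - ⅓*(-2) = 1 + ⅔ = 5/3 ≈ 1.6667)
M = 2 (M = 6/3 = 6*(⅓) = 2)
s = 47/3 (s = 4 + 7*(5/3) = 4 + 35/3 = 47/3 ≈ 15.667)
(s + C(-16))*(M + 202) = (47/3 + 21)*(2 + 202) = (110/3)*204 = 7480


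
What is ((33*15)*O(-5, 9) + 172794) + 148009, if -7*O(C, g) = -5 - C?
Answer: 320803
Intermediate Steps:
O(C, g) = 5/7 + C/7 (O(C, g) = -(-5 - C)/7 = 5/7 + C/7)
((33*15)*O(-5, 9) + 172794) + 148009 = ((33*15)*(5/7 + (1/7)*(-5)) + 172794) + 148009 = (495*(5/7 - 5/7) + 172794) + 148009 = (495*0 + 172794) + 148009 = (0 + 172794) + 148009 = 172794 + 148009 = 320803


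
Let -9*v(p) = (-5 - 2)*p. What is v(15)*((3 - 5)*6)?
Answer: -140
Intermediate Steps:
v(p) = 7*p/9 (v(p) = -(-5 - 2)*p/9 = -(-7)*p/9 = 7*p/9)
v(15)*((3 - 5)*6) = ((7/9)*15)*((3 - 5)*6) = 35*(-2*6)/3 = (35/3)*(-12) = -140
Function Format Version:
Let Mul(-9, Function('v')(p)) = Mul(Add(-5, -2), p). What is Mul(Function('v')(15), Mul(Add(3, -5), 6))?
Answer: -140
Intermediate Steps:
Function('v')(p) = Mul(Rational(7, 9), p) (Function('v')(p) = Mul(Rational(-1, 9), Mul(Add(-5, -2), p)) = Mul(Rational(-1, 9), Mul(-7, p)) = Mul(Rational(7, 9), p))
Mul(Function('v')(15), Mul(Add(3, -5), 6)) = Mul(Mul(Rational(7, 9), 15), Mul(Add(3, -5), 6)) = Mul(Rational(35, 3), Mul(-2, 6)) = Mul(Rational(35, 3), -12) = -140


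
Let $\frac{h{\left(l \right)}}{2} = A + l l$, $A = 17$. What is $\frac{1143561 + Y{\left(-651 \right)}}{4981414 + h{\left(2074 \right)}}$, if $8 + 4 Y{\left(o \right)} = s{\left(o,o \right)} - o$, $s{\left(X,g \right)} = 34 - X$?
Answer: $\frac{1143893}{13584400} \approx 0.084206$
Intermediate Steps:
$h{\left(l \right)} = 34 + 2 l^{2}$ ($h{\left(l \right)} = 2 \left(17 + l l\right) = 2 \left(17 + l^{2}\right) = 34 + 2 l^{2}$)
$Y{\left(o \right)} = \frac{13}{2} - \frac{o}{2}$ ($Y{\left(o \right)} = -2 + \frac{\left(34 - o\right) - o}{4} = -2 + \frac{34 - 2 o}{4} = -2 - \left(- \frac{17}{2} + \frac{o}{2}\right) = \frac{13}{2} - \frac{o}{2}$)
$\frac{1143561 + Y{\left(-651 \right)}}{4981414 + h{\left(2074 \right)}} = \frac{1143561 + \left(\frac{13}{2} - - \frac{651}{2}\right)}{4981414 + \left(34 + 2 \cdot 2074^{2}\right)} = \frac{1143561 + \left(\frac{13}{2} + \frac{651}{2}\right)}{4981414 + \left(34 + 2 \cdot 4301476\right)} = \frac{1143561 + 332}{4981414 + \left(34 + 8602952\right)} = \frac{1143893}{4981414 + 8602986} = \frac{1143893}{13584400}$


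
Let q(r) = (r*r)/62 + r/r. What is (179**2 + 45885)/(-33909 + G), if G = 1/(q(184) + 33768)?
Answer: -41447553621/18035637586 ≈ -2.2981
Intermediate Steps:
q(r) = 1 + r**2/62 (q(r) = r**2*(1/62) + 1 = r**2/62 + 1 = 1 + r**2/62)
G = 31/1063767 (G = 1/((1 + (1/62)*184**2) + 33768) = 1/((1 + (1/62)*33856) + 33768) = 1/((1 + 16928/31) + 33768) = 1/(16959/31 + 33768) = 1/(1063767/31) = 31/1063767 ≈ 2.9142e-5)
(179**2 + 45885)/(-33909 + G) = (179**2 + 45885)/(-33909 + 31/1063767) = (32041 + 45885)/(-36071275172/1063767) = 77926*(-1063767/36071275172) = -41447553621/18035637586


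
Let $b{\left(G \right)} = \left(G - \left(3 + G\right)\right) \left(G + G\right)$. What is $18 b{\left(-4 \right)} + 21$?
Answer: $453$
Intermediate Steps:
$b{\left(G \right)} = - 6 G$ ($b{\left(G \right)} = - 3 \cdot 2 G = - 6 G$)
$18 b{\left(-4 \right)} + 21 = 18 \left(\left(-6\right) \left(-4\right)\right) + 21 = 18 \cdot 24 + 21 = 432 + 21 = 453$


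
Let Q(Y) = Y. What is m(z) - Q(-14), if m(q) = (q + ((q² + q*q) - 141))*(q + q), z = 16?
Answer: 12398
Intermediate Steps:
m(q) = 2*q*(-141 + q + 2*q²) (m(q) = (q + ((q² + q²) - 141))*(2*q) = (q + (2*q² - 141))*(2*q) = (q + (-141 + 2*q²))*(2*q) = (-141 + q + 2*q²)*(2*q) = 2*q*(-141 + q + 2*q²))
m(z) - Q(-14) = 2*16*(-141 + 16 + 2*16²) - 1*(-14) = 2*16*(-141 + 16 + 2*256) + 14 = 2*16*(-141 + 16 + 512) + 14 = 2*16*387 + 14 = 12384 + 14 = 12398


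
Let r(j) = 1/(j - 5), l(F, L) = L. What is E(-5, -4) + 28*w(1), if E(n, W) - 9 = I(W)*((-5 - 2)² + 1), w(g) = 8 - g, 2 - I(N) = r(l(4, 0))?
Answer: 315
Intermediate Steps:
r(j) = 1/(-5 + j)
I(N) = 11/5 (I(N) = 2 - 1/(-5 + 0) = 2 - 1/(-5) = 2 - 1*(-⅕) = 2 + ⅕ = 11/5)
E(n, W) = 119 (E(n, W) = 9 + 11*((-5 - 2)² + 1)/5 = 9 + 11*((-7)² + 1)/5 = 9 + 11*(49 + 1)/5 = 9 + (11/5)*50 = 9 + 110 = 119)
E(-5, -4) + 28*w(1) = 119 + 28*(8 - 1*1) = 119 + 28*(8 - 1) = 119 + 28*7 = 119 + 196 = 315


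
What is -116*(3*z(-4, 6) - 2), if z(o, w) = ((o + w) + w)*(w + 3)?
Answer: -24824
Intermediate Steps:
z(o, w) = (3 + w)*(o + 2*w) (z(o, w) = (o + 2*w)*(3 + w) = (3 + w)*(o + 2*w))
-116*(3*z(-4, 6) - 2) = -116*(3*(2*6² + 3*(-4) + 6*6 - 4*6) - 2) = -116*(3*(2*36 - 12 + 36 - 24) - 2) = -116*(3*(72 - 12 + 36 - 24) - 2) = -116*(3*72 - 2) = -116*(216 - 2) = -116*214 = -24824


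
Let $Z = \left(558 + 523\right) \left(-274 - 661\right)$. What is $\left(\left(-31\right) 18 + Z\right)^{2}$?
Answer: $1022713531849$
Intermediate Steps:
$Z = -1010735$ ($Z = 1081 \left(-935\right) = -1010735$)
$\left(\left(-31\right) 18 + Z\right)^{2} = \left(\left(-31\right) 18 - 1010735\right)^{2} = \left(-558 - 1010735\right)^{2} = \left(-1011293\right)^{2} = 1022713531849$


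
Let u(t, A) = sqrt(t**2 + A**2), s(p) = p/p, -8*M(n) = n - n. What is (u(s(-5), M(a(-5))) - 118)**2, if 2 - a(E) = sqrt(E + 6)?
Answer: 13689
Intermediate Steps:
a(E) = 2 - sqrt(6 + E) (a(E) = 2 - sqrt(E + 6) = 2 - sqrt(6 + E))
M(n) = 0 (M(n) = -(n - n)/8 = -1/8*0 = 0)
s(p) = 1
u(t, A) = sqrt(A**2 + t**2)
(u(s(-5), M(a(-5))) - 118)**2 = (sqrt(0**2 + 1**2) - 118)**2 = (sqrt(0 + 1) - 118)**2 = (sqrt(1) - 118)**2 = (1 - 118)**2 = (-117)**2 = 13689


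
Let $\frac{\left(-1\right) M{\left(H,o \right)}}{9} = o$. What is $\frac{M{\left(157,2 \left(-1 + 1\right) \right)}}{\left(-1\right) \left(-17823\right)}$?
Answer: $0$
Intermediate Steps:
$M{\left(H,o \right)} = - 9 o$
$\frac{M{\left(157,2 \left(-1 + 1\right) \right)}}{\left(-1\right) \left(-17823\right)} = \frac{\left(-9\right) 2 \left(-1 + 1\right)}{\left(-1\right) \left(-17823\right)} = \frac{\left(-9\right) 2 \cdot 0}{17823} = \left(-9\right) 0 \cdot \frac{1}{17823} = 0 \cdot \frac{1}{17823} = 0$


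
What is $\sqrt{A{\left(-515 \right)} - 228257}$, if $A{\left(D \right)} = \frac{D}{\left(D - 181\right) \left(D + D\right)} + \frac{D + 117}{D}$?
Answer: $\frac{i \sqrt{7331546306346495}}{179220} \approx 477.76 i$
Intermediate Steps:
$A{\left(D \right)} = \frac{1}{2 \left(-181 + D\right)} + \frac{117 + D}{D}$ ($A{\left(D \right)} = \frac{D}{\left(-181 + D\right) 2 D} + \frac{117 + D}{D} = \frac{D}{2 D \left(-181 + D\right)} + \frac{117 + D}{D} = D \frac{1}{2 D \left(-181 + D\right)} + \frac{117 + D}{D} = \frac{1}{2 \left(-181 + D\right)} + \frac{117 + D}{D}$)
$\sqrt{A{\left(-515 \right)} - 228257} = \sqrt{\frac{-21177 + \left(-515\right)^{2} - - \frac{65405}{2}}{\left(-515\right) \left(-181 - 515\right)} - 228257} = \sqrt{- \frac{-21177 + 265225 + \frac{65405}{2}}{515 \left(-696\right)} - 228257} = \sqrt{\left(- \frac{1}{515}\right) \left(- \frac{1}{696}\right) \frac{553501}{2} - 228257} = \sqrt{\frac{553501}{716880} - 228257} = \sqrt{- \frac{163632324659}{716880}} = \frac{i \sqrt{7331546306346495}}{179220}$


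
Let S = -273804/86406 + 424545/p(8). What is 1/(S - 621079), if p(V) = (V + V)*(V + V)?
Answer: -3686656/2283602431583 ≈ -1.6144e-6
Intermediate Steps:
p(V) = 4*V**2 (p(V) = (2*V)*(2*V) = 4*V**2)
S = 6102190241/3686656 (S = -273804/86406 + 424545/((4*8**2)) = -273804*1/86406 + 424545/((4*64)) = -45634/14401 + 424545/256 = 6102190241/3686656 ≈ 1655.2)
1/(S - 621079) = 1/(6102190241/3686656 - 621079) = 1/(-2283602431583/3686656) = -3686656/2283602431583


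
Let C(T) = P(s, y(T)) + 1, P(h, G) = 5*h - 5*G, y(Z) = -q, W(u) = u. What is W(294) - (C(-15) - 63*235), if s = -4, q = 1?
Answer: 15113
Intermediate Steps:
y(Z) = -1 (y(Z) = -1*1 = -1)
P(h, G) = -5*G + 5*h
C(T) = -14 (C(T) = (-5*(-1) + 5*(-4)) + 1 = (5 - 20) + 1 = -15 + 1 = -14)
W(294) - (C(-15) - 63*235) = 294 - (-14 - 63*235) = 294 - (-14 - 14805) = 294 - 1*(-14819) = 294 + 14819 = 15113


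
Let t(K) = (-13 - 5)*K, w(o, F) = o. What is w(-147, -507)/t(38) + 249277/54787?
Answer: 59519719/12491436 ≈ 4.7648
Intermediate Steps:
t(K) = -18*K
w(-147, -507)/t(38) + 249277/54787 = -147/((-18*38)) + 249277/54787 = -147/(-684) + 249277*(1/54787) = -147*(-1/684) + 249277/54787 = 49/228 + 249277/54787 = 59519719/12491436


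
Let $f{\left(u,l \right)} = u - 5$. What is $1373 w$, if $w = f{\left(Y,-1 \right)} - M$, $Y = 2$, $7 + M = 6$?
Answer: $-2746$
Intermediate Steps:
$M = -1$ ($M = -7 + 6 = -1$)
$f{\left(u,l \right)} = -5 + u$
$w = -2$ ($w = \left(-5 + 2\right) - -1 = -3 + 1 = -2$)
$1373 w = 1373 \left(-2\right) = -2746$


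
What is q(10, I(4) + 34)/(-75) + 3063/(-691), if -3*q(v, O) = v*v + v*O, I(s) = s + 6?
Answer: -7023/3455 ≈ -2.0327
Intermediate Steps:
I(s) = 6 + s
q(v, O) = -v**2/3 - O*v/3 (q(v, O) = -(v*v + v*O)/3 = -(v**2 + O*v)/3 = -v**2/3 - O*v/3)
q(10, I(4) + 34)/(-75) + 3063/(-691) = -1/3*10*(((6 + 4) + 34) + 10)/(-75) + 3063/(-691) = -1/3*10*((10 + 34) + 10)*(-1/75) + 3063*(-1/691) = -1/3*10*(44 + 10)*(-1/75) - 3063/691 = -1/3*10*54*(-1/75) - 3063/691 = -180*(-1/75) - 3063/691 = 12/5 - 3063/691 = -7023/3455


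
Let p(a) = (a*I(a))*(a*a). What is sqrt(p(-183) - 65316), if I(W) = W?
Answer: sqrt(1121447805) ≈ 33488.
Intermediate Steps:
p(a) = a**4 (p(a) = (a*a)*(a*a) = a**2*a**2 = a**4)
sqrt(p(-183) - 65316) = sqrt((-183)**4 - 65316) = sqrt(1121513121 - 65316) = sqrt(1121447805)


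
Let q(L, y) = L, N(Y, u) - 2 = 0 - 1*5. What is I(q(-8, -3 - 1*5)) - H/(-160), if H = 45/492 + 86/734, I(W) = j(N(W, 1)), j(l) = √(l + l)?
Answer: 12557/9630080 + I*√6 ≈ 0.0013039 + 2.4495*I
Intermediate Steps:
N(Y, u) = -3 (N(Y, u) = 2 + (0 - 1*5) = 2 + (0 - 5) = 2 - 5 = -3)
j(l) = √2*√l (j(l) = √(2*l) = √2*√l)
I(W) = I*√6 (I(W) = √2*√(-3) = √2*(I*√3) = I*√6)
H = 12557/60188 (H = 45*(1/492) + 86*(1/734) = 15/164 + 43/367 = 12557/60188 ≈ 0.20863)
I(q(-8, -3 - 1*5)) - H/(-160) = I*√6 - 12557/(60188*(-160)) = I*√6 - 12557*(-1)/(60188*160) = I*√6 - 1*(-12557/9630080) = I*√6 + 12557/9630080 = 12557/9630080 + I*√6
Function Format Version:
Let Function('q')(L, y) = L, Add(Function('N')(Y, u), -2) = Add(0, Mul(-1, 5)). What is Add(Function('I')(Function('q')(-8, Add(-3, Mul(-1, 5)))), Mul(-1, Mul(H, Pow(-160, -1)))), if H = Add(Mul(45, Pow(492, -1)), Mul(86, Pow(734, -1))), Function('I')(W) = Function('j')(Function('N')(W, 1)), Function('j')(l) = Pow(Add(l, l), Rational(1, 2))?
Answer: Add(Rational(12557, 9630080), Mul(I, Pow(6, Rational(1, 2)))) ≈ Add(0.0013039, Mul(2.4495, I))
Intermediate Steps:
Function('N')(Y, u) = -3 (Function('N')(Y, u) = Add(2, Add(0, Mul(-1, 5))) = Add(2, Add(0, -5)) = Add(2, -5) = -3)
Function('j')(l) = Mul(Pow(2, Rational(1, 2)), Pow(l, Rational(1, 2))) (Function('j')(l) = Pow(Mul(2, l), Rational(1, 2)) = Mul(Pow(2, Rational(1, 2)), Pow(l, Rational(1, 2))))
Function('I')(W) = Mul(I, Pow(6, Rational(1, 2))) (Function('I')(W) = Mul(Pow(2, Rational(1, 2)), Pow(-3, Rational(1, 2))) = Mul(Pow(2, Rational(1, 2)), Mul(I, Pow(3, Rational(1, 2)))) = Mul(I, Pow(6, Rational(1, 2))))
H = Rational(12557, 60188) (H = Add(Mul(45, Rational(1, 492)), Mul(86, Rational(1, 734))) = Add(Rational(15, 164), Rational(43, 367)) = Rational(12557, 60188) ≈ 0.20863)
Add(Function('I')(Function('q')(-8, Add(-3, Mul(-1, 5)))), Mul(-1, Mul(H, Pow(-160, -1)))) = Add(Mul(I, Pow(6, Rational(1, 2))), Mul(-1, Mul(Rational(12557, 60188), Pow(-160, -1)))) = Add(Mul(I, Pow(6, Rational(1, 2))), Mul(-1, Mul(Rational(12557, 60188), Rational(-1, 160)))) = Add(Mul(I, Pow(6, Rational(1, 2))), Mul(-1, Rational(-12557, 9630080))) = Add(Mul(I, Pow(6, Rational(1, 2))), Rational(12557, 9630080)) = Add(Rational(12557, 9630080), Mul(I, Pow(6, Rational(1, 2))))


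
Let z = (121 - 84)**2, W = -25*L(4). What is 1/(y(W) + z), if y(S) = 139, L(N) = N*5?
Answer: 1/1508 ≈ 0.00066313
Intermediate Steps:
L(N) = 5*N
W = -500 (W = -125*4 = -25*20 = -500)
z = 1369 (z = 37**2 = 1369)
1/(y(W) + z) = 1/(139 + 1369) = 1/1508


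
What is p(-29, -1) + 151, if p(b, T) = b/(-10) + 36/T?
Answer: 1179/10 ≈ 117.90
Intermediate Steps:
p(b, T) = 36/T - b/10 (p(b, T) = b*(-1/10) + 36/T = -b/10 + 36/T = 36/T - b/10)
p(-29, -1) + 151 = (36/(-1) - 1/10*(-29)) + 151 = (36*(-1) + 29/10) + 151 = (-36 + 29/10) + 151 = -331/10 + 151 = 1179/10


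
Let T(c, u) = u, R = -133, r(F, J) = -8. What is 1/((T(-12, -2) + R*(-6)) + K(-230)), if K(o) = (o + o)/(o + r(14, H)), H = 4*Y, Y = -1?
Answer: 119/94954 ≈ 0.0012532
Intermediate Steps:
H = -4 (H = 4*(-1) = -4)
K(o) = 2*o/(-8 + o) (K(o) = (o + o)/(o - 8) = (2*o)/(-8 + o) = 2*o/(-8 + o))
1/((T(-12, -2) + R*(-6)) + K(-230)) = 1/((-2 - 133*(-6)) + 2*(-230)/(-8 - 230)) = 1/((-2 + 798) + 2*(-230)/(-238)) = 1/(796 + 2*(-230)*(-1/238)) = 1/(796 + 230/119) = 1/(94954/119) = 119/94954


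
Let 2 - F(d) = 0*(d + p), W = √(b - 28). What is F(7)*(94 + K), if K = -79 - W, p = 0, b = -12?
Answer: 30 - 4*I*√10 ≈ 30.0 - 12.649*I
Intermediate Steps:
W = 2*I*√10 (W = √(-12 - 28) = √(-40) = 2*I*√10 ≈ 6.3246*I)
K = -79 - 2*I*√10 ≈ -79.0 - 6.3246*I
F(d) = 2 (F(d) = 2 - 0*(d + 0) = 2 - 0*d = 2 - 1*0 = 2 + 0 = 2)
F(7)*(94 + K) = 2*(94 + (-79 - 2*I*√10)) = 2*(15 - 2*I*√10) = 30 - 4*I*√10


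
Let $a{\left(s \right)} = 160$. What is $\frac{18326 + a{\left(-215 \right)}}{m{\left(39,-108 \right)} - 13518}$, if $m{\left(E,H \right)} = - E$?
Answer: $- \frac{6162}{4519} \approx -1.3636$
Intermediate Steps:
$\frac{18326 + a{\left(-215 \right)}}{m{\left(39,-108 \right)} - 13518} = \frac{18326 + 160}{\left(-1\right) 39 - 13518} = \frac{18486}{-39 - 13518} = \frac{18486}{-13557} = 18486 \left(- \frac{1}{13557}\right) = - \frac{6162}{4519}$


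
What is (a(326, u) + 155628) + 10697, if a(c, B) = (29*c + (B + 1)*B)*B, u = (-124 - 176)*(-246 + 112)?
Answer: 64966804257125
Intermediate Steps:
u = 40200 (u = -300*(-134) = 40200)
a(c, B) = B*(29*c + B*(1 + B)) (a(c, B) = (29*c + (1 + B)*B)*B = (29*c + B*(1 + B))*B = B*(29*c + B*(1 + B)))
(a(326, u) + 155628) + 10697 = (40200*(40200 + 40200² + 29*326) + 155628) + 10697 = (40200*(40200 + 1616040000 + 9454) + 155628) + 10697 = (40200*1616089654 + 155628) + 10697 = (64966804090800 + 155628) + 10697 = 64966804246428 + 10697 = 64966804257125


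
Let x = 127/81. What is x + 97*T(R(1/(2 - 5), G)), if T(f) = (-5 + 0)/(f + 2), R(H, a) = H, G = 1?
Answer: -23444/81 ≈ -289.43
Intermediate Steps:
T(f) = -5/(2 + f)
x = 127/81 (x = 127*(1/81) = 127/81 ≈ 1.5679)
x + 97*T(R(1/(2 - 5), G)) = 127/81 + 97*(-5/(2 + 1/(2 - 5))) = 127/81 + 97*(-5/(2 + 1/(-3))) = 127/81 + 97*(-5/(2 - 1/3)) = 127/81 + 97*(-5/5/3) = 127/81 + 97*(-5*3/5) = 127/81 + 97*(-3) = 127/81 - 291 = -23444/81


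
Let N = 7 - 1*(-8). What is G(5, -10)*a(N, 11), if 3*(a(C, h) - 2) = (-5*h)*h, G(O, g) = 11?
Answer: -6589/3 ≈ -2196.3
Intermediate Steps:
N = 15 (N = 7 + 8 = 15)
a(C, h) = 2 - 5*h**2/3 (a(C, h) = 2 + ((-5*h)*h)/3 = 2 + (-5*h**2)/3 = 2 - 5*h**2/3)
G(5, -10)*a(N, 11) = 11*(2 - 5/3*11**2) = 11*(2 - 5/3*121) = 11*(2 - 605/3) = 11*(-599/3) = -6589/3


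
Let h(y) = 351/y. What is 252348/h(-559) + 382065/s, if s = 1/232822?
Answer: 800574619882/9 ≈ 8.8953e+10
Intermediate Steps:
s = 1/232822 ≈ 4.2951e-6
252348/h(-559) + 382065/s = 252348/((351/(-559))) + 382065/(1/232822) = 252348/((351*(-1/559))) + 382065*232822 = 252348/(-27/43) + 88953137430 = 252348*(-43/27) + 88953137430 = -3616988/9 + 88953137430 = 800574619882/9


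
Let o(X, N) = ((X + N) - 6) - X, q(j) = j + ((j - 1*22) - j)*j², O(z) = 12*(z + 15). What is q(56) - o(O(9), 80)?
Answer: -69010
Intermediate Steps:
O(z) = 180 + 12*z (O(z) = 12*(15 + z) = 180 + 12*z)
q(j) = j - 22*j² (q(j) = j + ((j - 22) - j)*j² = j + ((-22 + j) - j)*j² = j - 22*j²)
o(X, N) = -6 + N (o(X, N) = ((N + X) - 6) - X = (-6 + N + X) - X = -6 + N)
q(56) - o(O(9), 80) = 56*(1 - 22*56) - (-6 + 80) = 56*(1 - 1232) - 1*74 = 56*(-1231) - 74 = -68936 - 74 = -69010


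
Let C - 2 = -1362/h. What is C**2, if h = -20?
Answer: 491401/100 ≈ 4914.0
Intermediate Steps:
C = 701/10 (C = 2 - 1362/(-20) = 2 - 1362*(-1/20) = 2 + 681/10 = 701/10 ≈ 70.100)
C**2 = (701/10)**2 = 491401/100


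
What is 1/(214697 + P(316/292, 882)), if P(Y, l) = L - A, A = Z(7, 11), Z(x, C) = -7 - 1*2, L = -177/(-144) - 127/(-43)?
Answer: 2064/443161817 ≈ 4.6574e-6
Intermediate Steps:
L = 8633/2064 (L = -177*(-1/144) - 127*(-1/43) = 59/48 + 127/43 = 8633/2064 ≈ 4.1827)
Z(x, C) = -9 (Z(x, C) = -7 - 2 = -9)
A = -9
P(Y, l) = 27209/2064 (P(Y, l) = 8633/2064 - 1*(-9) = 8633/2064 + 9 = 27209/2064)
1/(214697 + P(316/292, 882)) = 1/(214697 + 27209/2064) = 1/(443161817/2064) = 2064/443161817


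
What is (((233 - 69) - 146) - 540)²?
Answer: 272484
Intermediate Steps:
(((233 - 69) - 146) - 540)² = ((164 - 146) - 540)² = (18 - 540)² = (-522)² = 272484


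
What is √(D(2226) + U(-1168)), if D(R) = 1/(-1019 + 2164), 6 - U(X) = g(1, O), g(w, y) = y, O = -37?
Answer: 2*√14093805/1145 ≈ 6.5575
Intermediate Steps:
U(X) = 43 (U(X) = 6 - 1*(-37) = 6 + 37 = 43)
D(R) = 1/1145
√(D(2226) + U(-1168)) = √(1/1145 + 43) = √(49236/1145) = 2*√14093805/1145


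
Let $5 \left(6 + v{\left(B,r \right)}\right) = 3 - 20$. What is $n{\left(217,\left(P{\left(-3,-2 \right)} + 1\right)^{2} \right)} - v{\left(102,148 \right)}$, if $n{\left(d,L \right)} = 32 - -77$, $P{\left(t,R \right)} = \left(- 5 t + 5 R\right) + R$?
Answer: $\frac{592}{5} \approx 118.4$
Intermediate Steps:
$v{\left(B,r \right)} = - \frac{47}{5}$ ($v{\left(B,r \right)} = -6 + \frac{3 - 20}{5} = -6 + \frac{1}{5} \left(-17\right) = -6 - \frac{17}{5} = - \frac{47}{5}$)
$P{\left(t,R \right)} = - 5 t + 6 R$
$n{\left(d,L \right)} = 109$ ($n{\left(d,L \right)} = 32 + 77 = 109$)
$n{\left(217,\left(P{\left(-3,-2 \right)} + 1\right)^{2} \right)} - v{\left(102,148 \right)} = 109 - - \frac{47}{5} = 109 + \frac{47}{5} = \frac{592}{5}$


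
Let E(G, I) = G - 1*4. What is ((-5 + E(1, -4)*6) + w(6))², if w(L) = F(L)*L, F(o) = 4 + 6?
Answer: 1369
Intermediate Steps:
F(o) = 10
E(G, I) = -4 + G (E(G, I) = G - 4 = -4 + G)
w(L) = 10*L
((-5 + E(1, -4)*6) + w(6))² = ((-5 + (-4 + 1)*6) + 10*6)² = ((-5 - 3*6) + 60)² = ((-5 - 18) + 60)² = (-23 + 60)² = 37² = 1369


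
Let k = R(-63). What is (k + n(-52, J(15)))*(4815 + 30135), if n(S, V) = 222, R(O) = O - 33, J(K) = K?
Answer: 4403700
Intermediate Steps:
R(O) = -33 + O
k = -96 (k = -33 - 63 = -96)
(k + n(-52, J(15)))*(4815 + 30135) = (-96 + 222)*(4815 + 30135) = 126*34950 = 4403700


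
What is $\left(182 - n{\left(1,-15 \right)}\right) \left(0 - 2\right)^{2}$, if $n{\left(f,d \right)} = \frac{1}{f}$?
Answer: $724$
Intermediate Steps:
$\left(182 - n{\left(1,-15 \right)}\right) \left(0 - 2\right)^{2} = \left(182 - 1^{-1}\right) \left(0 - 2\right)^{2} = \left(182 - 1\right) \left(-2\right)^{2} = \left(182 - 1\right) 4 = 181 \cdot 4 = 724$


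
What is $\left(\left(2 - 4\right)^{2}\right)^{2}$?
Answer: $16$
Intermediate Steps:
$\left(\left(2 - 4\right)^{2}\right)^{2} = \left(\left(-2\right)^{2}\right)^{2} = 4^{2} = 16$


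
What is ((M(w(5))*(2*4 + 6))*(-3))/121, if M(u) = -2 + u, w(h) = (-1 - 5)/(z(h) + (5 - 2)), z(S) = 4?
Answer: 120/121 ≈ 0.99174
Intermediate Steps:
w(h) = -6/7 (w(h) = (-1 - 5)/(4 + (5 - 2)) = -6/(4 + 3) = -6/7)
((M(w(5))*(2*4 + 6))*(-3))/121 = (((-2 - 6/7)*(2*4 + 6))*(-3))/121 = (-20*(8 + 6)/7*(-3))*(1/121) = (-20/7*14*(-3))*(1/121) = -40*(-3)*(1/121) = 120*(1/121) = 120/121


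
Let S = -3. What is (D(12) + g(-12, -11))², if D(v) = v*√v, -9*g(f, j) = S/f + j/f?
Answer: 5038897/2916 - 56*√3/9 ≈ 1717.2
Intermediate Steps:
g(f, j) = 1/(3*f) - j/(9*f) (g(f, j) = -(-3/f + j/f)/9 = 1/(3*f) - j/(9*f))
D(v) = v^(3/2)
(D(12) + g(-12, -11))² = (12^(3/2) + (⅑)*(3 - 1*(-11))/(-12))² = (24*√3 + (⅑)*(-1/12)*(3 + 11))² = (24*√3 + (⅑)*(-1/12)*14)² = (24*√3 - 7/54)² = (-7/54 + 24*√3)²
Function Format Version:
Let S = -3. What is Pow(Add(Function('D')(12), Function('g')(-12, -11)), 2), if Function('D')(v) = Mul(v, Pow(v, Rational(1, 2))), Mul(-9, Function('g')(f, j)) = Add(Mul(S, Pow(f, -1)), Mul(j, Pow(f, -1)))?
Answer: Add(Rational(5038897, 2916), Mul(Rational(-56, 9), Pow(3, Rational(1, 2)))) ≈ 1717.2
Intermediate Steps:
Function('g')(f, j) = Add(Mul(Rational(1, 3), Pow(f, -1)), Mul(Rational(-1, 9), j, Pow(f, -1))) (Function('g')(f, j) = Mul(Rational(-1, 9), Add(Mul(-3, Pow(f, -1)), Mul(j, Pow(f, -1)))) = Add(Mul(Rational(1, 3), Pow(f, -1)), Mul(Rational(-1, 9), j, Pow(f, -1))))
Function('D')(v) = Pow(v, Rational(3, 2))
Pow(Add(Function('D')(12), Function('g')(-12, -11)), 2) = Pow(Add(Pow(12, Rational(3, 2)), Mul(Rational(1, 9), Pow(-12, -1), Add(3, Mul(-1, -11)))), 2) = Pow(Add(Mul(24, Pow(3, Rational(1, 2))), Mul(Rational(1, 9), Rational(-1, 12), Add(3, 11))), 2) = Pow(Add(Mul(24, Pow(3, Rational(1, 2))), Mul(Rational(1, 9), Rational(-1, 12), 14)), 2) = Pow(Add(Mul(24, Pow(3, Rational(1, 2))), Rational(-7, 54)), 2) = Pow(Add(Rational(-7, 54), Mul(24, Pow(3, Rational(1, 2)))), 2)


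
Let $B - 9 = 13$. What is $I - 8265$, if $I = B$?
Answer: $-8243$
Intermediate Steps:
$B = 22$ ($B = 9 + 13 = 22$)
$I = 22$
$I - 8265 = 22 - 8265 = -8243$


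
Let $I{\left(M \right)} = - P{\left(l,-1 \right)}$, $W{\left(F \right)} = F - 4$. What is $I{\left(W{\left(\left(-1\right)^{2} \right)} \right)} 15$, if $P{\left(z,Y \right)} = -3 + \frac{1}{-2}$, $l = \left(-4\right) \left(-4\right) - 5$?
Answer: $\frac{105}{2} \approx 52.5$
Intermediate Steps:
$l = 11$ ($l = 16 - 5 = 11$)
$P{\left(z,Y \right)} = - \frac{7}{2}$ ($P{\left(z,Y \right)} = -3 - \frac{1}{2} = - \frac{7}{2}$)
$W{\left(F \right)} = -4 + F$
$I{\left(M \right)} = \frac{7}{2}$ ($I{\left(M \right)} = \left(-1\right) \left(- \frac{7}{2}\right) = \frac{7}{2}$)
$I{\left(W{\left(\left(-1\right)^{2} \right)} \right)} 15 = \frac{7}{2} \cdot 15 = \frac{105}{2}$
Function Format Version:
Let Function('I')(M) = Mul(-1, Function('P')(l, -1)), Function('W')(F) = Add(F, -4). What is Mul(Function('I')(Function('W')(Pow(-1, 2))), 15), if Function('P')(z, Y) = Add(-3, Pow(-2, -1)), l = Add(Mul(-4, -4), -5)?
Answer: Rational(105, 2) ≈ 52.500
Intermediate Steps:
l = 11 (l = Add(16, -5) = 11)
Function('P')(z, Y) = Rational(-7, 2) (Function('P')(z, Y) = Add(-3, Rational(-1, 2)) = Rational(-7, 2))
Function('W')(F) = Add(-4, F)
Function('I')(M) = Rational(7, 2) (Function('I')(M) = Mul(-1, Rational(-7, 2)) = Rational(7, 2))
Mul(Function('I')(Function('W')(Pow(-1, 2))), 15) = Mul(Rational(7, 2), 15) = Rational(105, 2)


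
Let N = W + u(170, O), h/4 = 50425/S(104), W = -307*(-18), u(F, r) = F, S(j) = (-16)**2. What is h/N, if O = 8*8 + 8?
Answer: 50425/364544 ≈ 0.13832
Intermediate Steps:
O = 72 (O = 64 + 8 = 72)
S(j) = 256
W = 5526
h = 50425/64 (h = 4*(50425/256) = 50425/64 ≈ 787.89)
N = 5696 (N = 5526 + 170 = 5696)
h/N = (50425/64)/5696 = (50425/64)*(1/5696) = 50425/364544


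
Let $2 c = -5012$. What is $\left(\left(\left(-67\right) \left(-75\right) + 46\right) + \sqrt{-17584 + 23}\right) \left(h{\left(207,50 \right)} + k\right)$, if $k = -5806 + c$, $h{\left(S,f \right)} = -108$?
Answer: $-42697820 - 8420 i \sqrt{17561} \approx -4.2698 \cdot 10^{7} - 1.1158 \cdot 10^{6} i$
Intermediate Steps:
$c = -2506$ ($c = \frac{1}{2} \left(-5012\right) = -2506$)
$k = -8312$ ($k = -5806 - 2506 = -8312$)
$\left(\left(\left(-67\right) \left(-75\right) + 46\right) + \sqrt{-17584 + 23}\right) \left(h{\left(207,50 \right)} + k\right) = \left(\left(\left(-67\right) \left(-75\right) + 46\right) + \sqrt{-17584 + 23}\right) \left(-108 - 8312\right) = \left(\left(5025 + 46\right) + \sqrt{-17561}\right) \left(-8420\right) = \left(5071 + i \sqrt{17561}\right) \left(-8420\right) = -42697820 - 8420 i \sqrt{17561}$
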